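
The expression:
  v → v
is always true.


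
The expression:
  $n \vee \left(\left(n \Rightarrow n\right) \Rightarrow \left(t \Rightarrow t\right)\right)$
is always true.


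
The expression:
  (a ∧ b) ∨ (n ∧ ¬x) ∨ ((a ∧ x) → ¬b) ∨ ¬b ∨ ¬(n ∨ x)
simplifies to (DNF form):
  True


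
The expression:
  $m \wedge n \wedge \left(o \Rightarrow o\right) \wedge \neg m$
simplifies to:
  $\text{False}$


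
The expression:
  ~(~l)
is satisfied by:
  {l: True}


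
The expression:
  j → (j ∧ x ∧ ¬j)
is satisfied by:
  {j: False}


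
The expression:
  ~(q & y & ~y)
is always true.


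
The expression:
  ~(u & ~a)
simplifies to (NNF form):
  a | ~u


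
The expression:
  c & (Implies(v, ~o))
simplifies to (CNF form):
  c & (~o | ~v)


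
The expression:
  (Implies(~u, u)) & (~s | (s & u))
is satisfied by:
  {u: True}


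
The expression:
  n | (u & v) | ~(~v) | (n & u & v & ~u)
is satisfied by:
  {n: True, v: True}
  {n: True, v: False}
  {v: True, n: False}


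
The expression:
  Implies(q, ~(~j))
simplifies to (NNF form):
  j | ~q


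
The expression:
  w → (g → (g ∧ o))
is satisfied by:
  {o: True, w: False, g: False}
  {w: False, g: False, o: False}
  {g: True, o: True, w: False}
  {g: True, w: False, o: False}
  {o: True, w: True, g: False}
  {w: True, o: False, g: False}
  {g: True, w: True, o: True}


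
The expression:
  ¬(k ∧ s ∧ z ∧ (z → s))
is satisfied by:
  {s: False, k: False, z: False}
  {z: True, s: False, k: False}
  {k: True, s: False, z: False}
  {z: True, k: True, s: False}
  {s: True, z: False, k: False}
  {z: True, s: True, k: False}
  {k: True, s: True, z: False}


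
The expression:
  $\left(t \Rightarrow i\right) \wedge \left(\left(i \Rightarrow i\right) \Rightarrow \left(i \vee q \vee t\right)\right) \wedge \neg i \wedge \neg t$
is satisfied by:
  {q: True, i: False, t: False}


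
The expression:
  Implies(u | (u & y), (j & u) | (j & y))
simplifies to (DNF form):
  j | ~u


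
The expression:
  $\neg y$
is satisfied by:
  {y: False}


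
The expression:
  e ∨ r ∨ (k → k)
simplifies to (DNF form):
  True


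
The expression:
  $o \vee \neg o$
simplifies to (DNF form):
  $\text{True}$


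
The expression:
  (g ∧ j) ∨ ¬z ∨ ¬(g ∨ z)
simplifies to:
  (g ∧ j) ∨ ¬z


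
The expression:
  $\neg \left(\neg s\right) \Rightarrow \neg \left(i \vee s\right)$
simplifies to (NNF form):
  $\neg s$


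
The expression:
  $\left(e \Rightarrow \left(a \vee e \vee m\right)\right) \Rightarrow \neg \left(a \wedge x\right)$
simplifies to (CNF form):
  $\neg a \vee \neg x$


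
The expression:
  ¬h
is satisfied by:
  {h: False}


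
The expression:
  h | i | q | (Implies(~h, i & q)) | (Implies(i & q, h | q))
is always true.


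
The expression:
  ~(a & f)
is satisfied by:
  {a: False, f: False}
  {f: True, a: False}
  {a: True, f: False}


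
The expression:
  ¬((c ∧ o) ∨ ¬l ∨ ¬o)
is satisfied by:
  {o: True, l: True, c: False}


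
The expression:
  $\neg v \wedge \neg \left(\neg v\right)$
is never true.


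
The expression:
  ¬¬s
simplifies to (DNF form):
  s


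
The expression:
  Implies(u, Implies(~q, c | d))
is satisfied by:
  {d: True, q: True, c: True, u: False}
  {d: True, q: True, u: False, c: False}
  {d: True, c: True, u: False, q: False}
  {d: True, u: False, c: False, q: False}
  {q: True, c: True, u: False, d: False}
  {q: True, u: False, c: False, d: False}
  {c: True, q: False, u: False, d: False}
  {q: False, u: False, c: False, d: False}
  {q: True, d: True, u: True, c: True}
  {q: True, d: True, u: True, c: False}
  {d: True, u: True, c: True, q: False}
  {d: True, u: True, q: False, c: False}
  {c: True, u: True, q: True, d: False}
  {u: True, q: True, d: False, c: False}
  {u: True, c: True, d: False, q: False}


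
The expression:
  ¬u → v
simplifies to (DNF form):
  u ∨ v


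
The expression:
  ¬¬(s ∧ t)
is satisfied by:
  {t: True, s: True}


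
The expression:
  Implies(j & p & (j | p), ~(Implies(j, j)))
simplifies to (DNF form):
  ~j | ~p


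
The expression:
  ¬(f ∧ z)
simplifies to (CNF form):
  ¬f ∨ ¬z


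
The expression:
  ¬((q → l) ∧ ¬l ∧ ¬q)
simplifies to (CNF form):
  l ∨ q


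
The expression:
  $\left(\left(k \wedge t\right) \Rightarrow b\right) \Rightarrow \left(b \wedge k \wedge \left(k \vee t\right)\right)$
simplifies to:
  $k \wedge \left(b \vee t\right)$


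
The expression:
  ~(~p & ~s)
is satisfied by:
  {p: True, s: True}
  {p: True, s: False}
  {s: True, p: False}


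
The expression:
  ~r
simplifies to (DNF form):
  ~r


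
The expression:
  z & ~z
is never true.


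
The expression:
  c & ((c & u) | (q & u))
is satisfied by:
  {c: True, u: True}


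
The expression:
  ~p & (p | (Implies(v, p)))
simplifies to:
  ~p & ~v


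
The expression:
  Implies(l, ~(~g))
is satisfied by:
  {g: True, l: False}
  {l: False, g: False}
  {l: True, g: True}


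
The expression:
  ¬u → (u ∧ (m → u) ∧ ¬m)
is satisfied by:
  {u: True}


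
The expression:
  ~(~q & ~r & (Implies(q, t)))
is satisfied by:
  {r: True, q: True}
  {r: True, q: False}
  {q: True, r: False}


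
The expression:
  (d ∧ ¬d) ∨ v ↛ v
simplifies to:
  False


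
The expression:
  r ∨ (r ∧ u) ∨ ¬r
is always true.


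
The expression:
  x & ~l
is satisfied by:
  {x: True, l: False}


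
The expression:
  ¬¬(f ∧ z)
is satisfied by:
  {z: True, f: True}


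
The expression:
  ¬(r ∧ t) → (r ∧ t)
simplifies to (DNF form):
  r ∧ t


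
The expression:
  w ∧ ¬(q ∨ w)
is never true.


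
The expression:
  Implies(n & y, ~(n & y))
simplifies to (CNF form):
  ~n | ~y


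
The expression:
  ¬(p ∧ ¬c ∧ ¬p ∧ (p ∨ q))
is always true.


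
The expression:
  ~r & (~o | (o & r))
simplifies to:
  ~o & ~r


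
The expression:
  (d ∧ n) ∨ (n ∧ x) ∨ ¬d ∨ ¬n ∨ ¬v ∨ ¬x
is always true.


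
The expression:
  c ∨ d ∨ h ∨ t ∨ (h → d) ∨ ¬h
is always true.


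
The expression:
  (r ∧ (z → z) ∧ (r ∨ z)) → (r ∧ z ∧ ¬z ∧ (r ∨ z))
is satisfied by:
  {r: False}


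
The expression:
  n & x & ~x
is never true.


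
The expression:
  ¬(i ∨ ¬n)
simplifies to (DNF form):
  n ∧ ¬i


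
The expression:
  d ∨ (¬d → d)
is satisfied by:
  {d: True}


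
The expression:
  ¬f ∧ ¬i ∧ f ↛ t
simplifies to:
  False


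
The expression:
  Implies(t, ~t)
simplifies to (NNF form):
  ~t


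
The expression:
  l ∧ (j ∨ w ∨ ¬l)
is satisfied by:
  {w: True, j: True, l: True}
  {w: True, l: True, j: False}
  {j: True, l: True, w: False}


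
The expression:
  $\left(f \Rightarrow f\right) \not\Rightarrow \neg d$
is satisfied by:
  {d: True}


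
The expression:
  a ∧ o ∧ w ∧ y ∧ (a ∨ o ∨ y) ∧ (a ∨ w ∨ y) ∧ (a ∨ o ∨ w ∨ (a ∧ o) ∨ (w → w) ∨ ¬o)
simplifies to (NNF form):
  a ∧ o ∧ w ∧ y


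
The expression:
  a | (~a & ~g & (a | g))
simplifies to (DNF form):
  a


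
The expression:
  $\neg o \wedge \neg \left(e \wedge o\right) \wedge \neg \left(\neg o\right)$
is never true.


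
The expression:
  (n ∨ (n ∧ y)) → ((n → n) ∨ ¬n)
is always true.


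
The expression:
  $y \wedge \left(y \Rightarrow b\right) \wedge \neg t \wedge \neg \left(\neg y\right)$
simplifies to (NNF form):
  $b \wedge y \wedge \neg t$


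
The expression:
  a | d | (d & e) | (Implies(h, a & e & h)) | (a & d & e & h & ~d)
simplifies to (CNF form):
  a | d | ~h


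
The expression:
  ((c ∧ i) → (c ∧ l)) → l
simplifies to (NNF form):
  l ∨ (c ∧ i)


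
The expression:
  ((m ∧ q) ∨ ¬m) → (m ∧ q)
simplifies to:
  m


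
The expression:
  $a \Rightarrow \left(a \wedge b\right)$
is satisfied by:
  {b: True, a: False}
  {a: False, b: False}
  {a: True, b: True}


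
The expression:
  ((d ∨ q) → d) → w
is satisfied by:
  {q: True, w: True, d: False}
  {w: True, d: False, q: False}
  {q: True, w: True, d: True}
  {w: True, d: True, q: False}
  {q: True, d: False, w: False}


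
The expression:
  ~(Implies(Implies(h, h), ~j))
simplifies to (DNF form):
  j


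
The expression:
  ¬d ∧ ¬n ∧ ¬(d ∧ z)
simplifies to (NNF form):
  ¬d ∧ ¬n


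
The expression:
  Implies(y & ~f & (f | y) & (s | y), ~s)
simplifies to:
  f | ~s | ~y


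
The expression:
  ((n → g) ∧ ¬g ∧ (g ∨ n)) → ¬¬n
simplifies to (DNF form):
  True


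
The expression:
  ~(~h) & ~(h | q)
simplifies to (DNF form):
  False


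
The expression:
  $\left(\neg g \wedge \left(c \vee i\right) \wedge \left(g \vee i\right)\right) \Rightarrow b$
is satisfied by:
  {b: True, g: True, i: False}
  {b: True, g: False, i: False}
  {g: True, b: False, i: False}
  {b: False, g: False, i: False}
  {b: True, i: True, g: True}
  {b: True, i: True, g: False}
  {i: True, g: True, b: False}


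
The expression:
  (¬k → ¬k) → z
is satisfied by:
  {z: True}


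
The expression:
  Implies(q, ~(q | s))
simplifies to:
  ~q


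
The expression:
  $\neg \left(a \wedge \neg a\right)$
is always true.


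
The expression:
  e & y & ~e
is never true.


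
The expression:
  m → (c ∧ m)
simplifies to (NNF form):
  c ∨ ¬m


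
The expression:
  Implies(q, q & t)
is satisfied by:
  {t: True, q: False}
  {q: False, t: False}
  {q: True, t: True}


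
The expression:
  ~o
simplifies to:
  ~o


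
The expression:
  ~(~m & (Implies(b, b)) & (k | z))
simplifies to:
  m | (~k & ~z)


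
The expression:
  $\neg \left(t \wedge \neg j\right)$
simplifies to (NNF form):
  $j \vee \neg t$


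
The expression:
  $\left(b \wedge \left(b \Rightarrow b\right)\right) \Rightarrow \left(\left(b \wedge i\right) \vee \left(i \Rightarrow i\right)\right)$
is always true.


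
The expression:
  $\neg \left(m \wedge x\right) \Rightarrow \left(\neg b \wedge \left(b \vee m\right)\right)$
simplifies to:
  $m \wedge \left(x \vee \neg b\right)$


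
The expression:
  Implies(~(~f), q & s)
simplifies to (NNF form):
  ~f | (q & s)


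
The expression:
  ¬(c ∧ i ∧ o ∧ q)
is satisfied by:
  {o: False, c: False, q: False, i: False}
  {i: True, o: False, c: False, q: False}
  {q: True, o: False, c: False, i: False}
  {i: True, q: True, o: False, c: False}
  {c: True, i: False, o: False, q: False}
  {i: True, c: True, o: False, q: False}
  {q: True, c: True, i: False, o: False}
  {i: True, q: True, c: True, o: False}
  {o: True, q: False, c: False, i: False}
  {i: True, o: True, q: False, c: False}
  {q: True, o: True, i: False, c: False}
  {i: True, q: True, o: True, c: False}
  {c: True, o: True, q: False, i: False}
  {i: True, c: True, o: True, q: False}
  {q: True, c: True, o: True, i: False}


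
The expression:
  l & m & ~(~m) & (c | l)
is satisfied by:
  {m: True, l: True}


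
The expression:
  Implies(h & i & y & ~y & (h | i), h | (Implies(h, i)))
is always true.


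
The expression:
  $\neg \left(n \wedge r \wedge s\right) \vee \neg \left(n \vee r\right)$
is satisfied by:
  {s: False, n: False, r: False}
  {r: True, s: False, n: False}
  {n: True, s: False, r: False}
  {r: True, n: True, s: False}
  {s: True, r: False, n: False}
  {r: True, s: True, n: False}
  {n: True, s: True, r: False}


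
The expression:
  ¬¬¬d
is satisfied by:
  {d: False}


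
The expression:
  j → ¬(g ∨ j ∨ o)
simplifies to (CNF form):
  ¬j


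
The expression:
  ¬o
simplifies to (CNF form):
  ¬o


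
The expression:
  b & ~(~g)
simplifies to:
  b & g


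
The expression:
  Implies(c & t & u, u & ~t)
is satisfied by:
  {u: False, c: False, t: False}
  {t: True, u: False, c: False}
  {c: True, u: False, t: False}
  {t: True, c: True, u: False}
  {u: True, t: False, c: False}
  {t: True, u: True, c: False}
  {c: True, u: True, t: False}


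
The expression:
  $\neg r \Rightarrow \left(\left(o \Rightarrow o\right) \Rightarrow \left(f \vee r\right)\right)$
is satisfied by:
  {r: True, f: True}
  {r: True, f: False}
  {f: True, r: False}


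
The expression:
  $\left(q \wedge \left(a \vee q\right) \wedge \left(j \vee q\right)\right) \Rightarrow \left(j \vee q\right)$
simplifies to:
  $\text{True}$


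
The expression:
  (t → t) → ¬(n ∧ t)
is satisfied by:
  {t: False, n: False}
  {n: True, t: False}
  {t: True, n: False}


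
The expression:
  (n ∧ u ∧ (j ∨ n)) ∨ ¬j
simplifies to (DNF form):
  (n ∧ u) ∨ ¬j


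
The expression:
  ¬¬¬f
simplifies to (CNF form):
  ¬f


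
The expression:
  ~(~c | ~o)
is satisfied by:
  {c: True, o: True}


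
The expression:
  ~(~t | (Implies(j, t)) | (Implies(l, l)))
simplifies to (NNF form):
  False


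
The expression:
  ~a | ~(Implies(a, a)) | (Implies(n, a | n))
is always true.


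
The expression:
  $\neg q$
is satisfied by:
  {q: False}


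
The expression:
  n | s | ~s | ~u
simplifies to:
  True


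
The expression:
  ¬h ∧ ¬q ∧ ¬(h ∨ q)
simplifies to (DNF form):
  ¬h ∧ ¬q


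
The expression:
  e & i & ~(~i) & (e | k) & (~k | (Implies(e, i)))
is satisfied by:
  {i: True, e: True}


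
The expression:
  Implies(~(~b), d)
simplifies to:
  d | ~b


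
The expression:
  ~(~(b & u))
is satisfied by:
  {u: True, b: True}


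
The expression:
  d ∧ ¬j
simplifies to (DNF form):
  d ∧ ¬j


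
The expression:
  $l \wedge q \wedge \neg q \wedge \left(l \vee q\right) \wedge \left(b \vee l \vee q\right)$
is never true.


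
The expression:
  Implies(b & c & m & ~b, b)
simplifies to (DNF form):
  True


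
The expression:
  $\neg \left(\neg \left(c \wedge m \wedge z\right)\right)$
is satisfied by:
  {z: True, m: True, c: True}


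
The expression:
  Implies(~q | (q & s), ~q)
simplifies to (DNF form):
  ~q | ~s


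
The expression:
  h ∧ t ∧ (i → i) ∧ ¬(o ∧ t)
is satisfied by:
  {t: True, h: True, o: False}


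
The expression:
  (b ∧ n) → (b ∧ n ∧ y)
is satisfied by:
  {y: True, n: False, b: False}
  {n: False, b: False, y: False}
  {b: True, y: True, n: False}
  {b: True, n: False, y: False}
  {y: True, n: True, b: False}
  {n: True, y: False, b: False}
  {b: True, n: True, y: True}


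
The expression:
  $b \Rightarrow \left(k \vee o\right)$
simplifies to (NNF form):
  $k \vee o \vee \neg b$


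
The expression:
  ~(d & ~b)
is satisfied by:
  {b: True, d: False}
  {d: False, b: False}
  {d: True, b: True}


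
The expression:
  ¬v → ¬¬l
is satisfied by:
  {v: True, l: True}
  {v: True, l: False}
  {l: True, v: False}


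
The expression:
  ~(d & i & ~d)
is always true.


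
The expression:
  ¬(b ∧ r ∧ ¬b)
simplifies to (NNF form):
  True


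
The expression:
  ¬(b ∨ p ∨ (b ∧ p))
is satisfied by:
  {p: False, b: False}


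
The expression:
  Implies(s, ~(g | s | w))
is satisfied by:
  {s: False}


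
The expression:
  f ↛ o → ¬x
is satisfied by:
  {o: True, x: False, f: False}
  {o: False, x: False, f: False}
  {f: True, o: True, x: False}
  {f: True, o: False, x: False}
  {x: True, o: True, f: False}
  {x: True, o: False, f: False}
  {x: True, f: True, o: True}


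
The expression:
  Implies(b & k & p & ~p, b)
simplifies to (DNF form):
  True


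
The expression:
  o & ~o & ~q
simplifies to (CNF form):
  False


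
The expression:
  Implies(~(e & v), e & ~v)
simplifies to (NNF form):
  e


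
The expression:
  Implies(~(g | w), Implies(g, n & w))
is always true.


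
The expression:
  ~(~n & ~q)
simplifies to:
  n | q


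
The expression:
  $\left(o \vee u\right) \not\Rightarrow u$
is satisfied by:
  {o: True, u: False}


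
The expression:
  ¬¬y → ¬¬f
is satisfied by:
  {f: True, y: False}
  {y: False, f: False}
  {y: True, f: True}


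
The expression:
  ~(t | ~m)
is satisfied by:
  {m: True, t: False}


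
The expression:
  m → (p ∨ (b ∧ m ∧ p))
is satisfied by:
  {p: True, m: False}
  {m: False, p: False}
  {m: True, p: True}


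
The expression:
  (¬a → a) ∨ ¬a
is always true.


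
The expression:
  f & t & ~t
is never true.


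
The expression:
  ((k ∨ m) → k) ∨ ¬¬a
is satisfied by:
  {a: True, k: True, m: False}
  {a: True, m: False, k: False}
  {k: True, m: False, a: False}
  {k: False, m: False, a: False}
  {a: True, k: True, m: True}
  {a: True, m: True, k: False}
  {k: True, m: True, a: False}


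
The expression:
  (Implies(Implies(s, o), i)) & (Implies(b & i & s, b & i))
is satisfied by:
  {i: True, s: True, o: False}
  {i: True, o: False, s: False}
  {i: True, s: True, o: True}
  {i: True, o: True, s: False}
  {s: True, o: False, i: False}


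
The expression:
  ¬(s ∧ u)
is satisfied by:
  {s: False, u: False}
  {u: True, s: False}
  {s: True, u: False}


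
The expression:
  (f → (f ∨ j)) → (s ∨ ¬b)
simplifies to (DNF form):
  s ∨ ¬b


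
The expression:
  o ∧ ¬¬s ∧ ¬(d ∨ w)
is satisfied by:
  {o: True, s: True, d: False, w: False}


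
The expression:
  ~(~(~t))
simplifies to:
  ~t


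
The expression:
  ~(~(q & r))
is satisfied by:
  {r: True, q: True}


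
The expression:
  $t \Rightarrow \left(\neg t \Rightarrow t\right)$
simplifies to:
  $\text{True}$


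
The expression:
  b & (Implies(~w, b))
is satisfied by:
  {b: True}


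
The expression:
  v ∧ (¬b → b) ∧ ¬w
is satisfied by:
  {b: True, v: True, w: False}


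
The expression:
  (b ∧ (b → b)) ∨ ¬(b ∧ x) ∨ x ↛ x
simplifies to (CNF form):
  True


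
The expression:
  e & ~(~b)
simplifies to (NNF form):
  b & e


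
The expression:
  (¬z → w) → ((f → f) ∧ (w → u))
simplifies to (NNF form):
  u ∨ ¬w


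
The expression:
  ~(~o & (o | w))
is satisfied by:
  {o: True, w: False}
  {w: False, o: False}
  {w: True, o: True}


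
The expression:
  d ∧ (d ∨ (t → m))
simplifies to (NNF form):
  d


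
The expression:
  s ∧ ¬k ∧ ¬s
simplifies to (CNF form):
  False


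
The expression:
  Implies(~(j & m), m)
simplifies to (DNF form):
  m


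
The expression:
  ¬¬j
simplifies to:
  j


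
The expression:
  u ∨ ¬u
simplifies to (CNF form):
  True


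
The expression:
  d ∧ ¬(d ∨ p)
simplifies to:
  False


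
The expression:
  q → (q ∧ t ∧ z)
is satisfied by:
  {z: True, t: True, q: False}
  {z: True, t: False, q: False}
  {t: True, z: False, q: False}
  {z: False, t: False, q: False}
  {z: True, q: True, t: True}


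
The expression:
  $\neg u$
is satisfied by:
  {u: False}


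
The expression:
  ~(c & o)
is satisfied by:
  {c: False, o: False}
  {o: True, c: False}
  {c: True, o: False}


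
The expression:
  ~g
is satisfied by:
  {g: False}


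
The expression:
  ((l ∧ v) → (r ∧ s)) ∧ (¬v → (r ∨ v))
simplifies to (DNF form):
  (r ∧ s) ∨ (r ∧ ¬v) ∨ (v ∧ ¬l)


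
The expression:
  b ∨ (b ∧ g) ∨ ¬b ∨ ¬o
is always true.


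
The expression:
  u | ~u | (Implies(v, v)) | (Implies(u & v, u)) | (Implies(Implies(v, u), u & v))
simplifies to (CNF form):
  True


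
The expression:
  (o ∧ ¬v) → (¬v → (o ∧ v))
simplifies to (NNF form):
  v ∨ ¬o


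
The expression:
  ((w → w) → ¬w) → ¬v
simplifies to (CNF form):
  w ∨ ¬v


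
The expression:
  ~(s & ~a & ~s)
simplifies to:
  True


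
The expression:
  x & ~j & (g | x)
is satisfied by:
  {x: True, j: False}


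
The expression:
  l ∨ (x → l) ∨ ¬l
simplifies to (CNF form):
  True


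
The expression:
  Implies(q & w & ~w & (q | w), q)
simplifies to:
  True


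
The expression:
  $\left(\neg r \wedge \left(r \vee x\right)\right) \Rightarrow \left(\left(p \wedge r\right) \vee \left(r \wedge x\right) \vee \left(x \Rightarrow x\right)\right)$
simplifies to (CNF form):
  $\text{True}$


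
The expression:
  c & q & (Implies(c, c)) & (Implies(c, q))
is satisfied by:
  {c: True, q: True}


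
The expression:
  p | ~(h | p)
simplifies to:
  p | ~h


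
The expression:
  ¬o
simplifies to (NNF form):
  ¬o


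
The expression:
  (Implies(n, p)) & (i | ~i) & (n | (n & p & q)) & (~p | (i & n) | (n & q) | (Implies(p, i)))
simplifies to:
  n & p & (i | q)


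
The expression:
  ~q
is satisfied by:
  {q: False}


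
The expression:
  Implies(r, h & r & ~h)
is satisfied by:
  {r: False}


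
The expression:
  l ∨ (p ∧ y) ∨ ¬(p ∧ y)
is always true.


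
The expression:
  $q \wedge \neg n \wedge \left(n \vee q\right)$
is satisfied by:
  {q: True, n: False}


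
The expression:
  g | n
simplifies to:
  g | n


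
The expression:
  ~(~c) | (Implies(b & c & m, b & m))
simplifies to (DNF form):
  True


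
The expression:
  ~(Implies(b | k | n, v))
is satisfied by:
  {n: True, b: True, k: True, v: False}
  {n: True, b: True, v: False, k: False}
  {n: True, k: True, v: False, b: False}
  {n: True, v: False, k: False, b: False}
  {b: True, k: True, v: False, n: False}
  {b: True, v: False, k: False, n: False}
  {k: True, b: False, v: False, n: False}


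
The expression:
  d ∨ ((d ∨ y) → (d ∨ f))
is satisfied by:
  {d: True, f: True, y: False}
  {d: True, f: False, y: False}
  {f: True, d: False, y: False}
  {d: False, f: False, y: False}
  {d: True, y: True, f: True}
  {d: True, y: True, f: False}
  {y: True, f: True, d: False}


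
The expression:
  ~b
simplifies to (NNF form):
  ~b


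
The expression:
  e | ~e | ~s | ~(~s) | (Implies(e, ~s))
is always true.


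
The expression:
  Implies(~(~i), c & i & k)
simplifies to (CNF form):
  (c | ~i) & (k | ~i)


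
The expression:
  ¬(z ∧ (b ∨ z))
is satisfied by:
  {z: False}


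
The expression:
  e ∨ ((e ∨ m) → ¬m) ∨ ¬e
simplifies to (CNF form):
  True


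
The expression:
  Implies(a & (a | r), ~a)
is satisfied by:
  {a: False}


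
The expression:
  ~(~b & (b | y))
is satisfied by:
  {b: True, y: False}
  {y: False, b: False}
  {y: True, b: True}


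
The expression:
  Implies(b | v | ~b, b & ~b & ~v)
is never true.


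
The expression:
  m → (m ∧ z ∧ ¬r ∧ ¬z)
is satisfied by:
  {m: False}


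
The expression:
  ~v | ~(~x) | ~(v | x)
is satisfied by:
  {x: True, v: False}
  {v: False, x: False}
  {v: True, x: True}


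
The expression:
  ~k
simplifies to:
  ~k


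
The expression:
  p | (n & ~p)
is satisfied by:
  {n: True, p: True}
  {n: True, p: False}
  {p: True, n: False}


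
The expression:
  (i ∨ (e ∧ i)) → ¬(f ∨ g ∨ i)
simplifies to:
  ¬i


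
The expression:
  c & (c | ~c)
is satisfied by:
  {c: True}


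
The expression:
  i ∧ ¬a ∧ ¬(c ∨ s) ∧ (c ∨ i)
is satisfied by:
  {i: True, c: False, a: False, s: False}


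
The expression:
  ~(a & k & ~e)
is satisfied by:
  {e: True, k: False, a: False}
  {k: False, a: False, e: False}
  {a: True, e: True, k: False}
  {a: True, k: False, e: False}
  {e: True, k: True, a: False}
  {k: True, e: False, a: False}
  {a: True, k: True, e: True}


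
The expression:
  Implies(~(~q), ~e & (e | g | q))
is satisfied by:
  {e: False, q: False}
  {q: True, e: False}
  {e: True, q: False}


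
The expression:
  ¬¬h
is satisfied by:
  {h: True}


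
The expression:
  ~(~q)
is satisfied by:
  {q: True}


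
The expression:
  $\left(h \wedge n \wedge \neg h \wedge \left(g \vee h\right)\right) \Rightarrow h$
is always true.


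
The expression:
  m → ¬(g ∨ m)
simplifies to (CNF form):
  ¬m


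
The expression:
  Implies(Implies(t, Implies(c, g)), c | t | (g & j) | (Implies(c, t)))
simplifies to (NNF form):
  True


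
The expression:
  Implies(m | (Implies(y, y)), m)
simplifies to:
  m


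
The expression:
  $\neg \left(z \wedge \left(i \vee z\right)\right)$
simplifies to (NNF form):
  $\neg z$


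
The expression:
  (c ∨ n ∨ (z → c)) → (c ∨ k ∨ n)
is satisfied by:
  {n: True, c: True, k: True, z: True}
  {n: True, c: True, k: True, z: False}
  {n: True, c: True, z: True, k: False}
  {n: True, c: True, z: False, k: False}
  {n: True, k: True, z: True, c: False}
  {n: True, k: True, z: False, c: False}
  {n: True, k: False, z: True, c: False}
  {n: True, k: False, z: False, c: False}
  {c: True, k: True, z: True, n: False}
  {c: True, k: True, z: False, n: False}
  {c: True, z: True, k: False, n: False}
  {c: True, z: False, k: False, n: False}
  {k: True, z: True, c: False, n: False}
  {k: True, c: False, z: False, n: False}
  {z: True, c: False, k: False, n: False}


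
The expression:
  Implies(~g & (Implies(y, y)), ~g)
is always true.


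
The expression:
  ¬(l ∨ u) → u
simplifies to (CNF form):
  l ∨ u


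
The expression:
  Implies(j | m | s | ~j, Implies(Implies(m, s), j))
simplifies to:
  j | (m & ~s)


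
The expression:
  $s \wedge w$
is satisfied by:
  {w: True, s: True}


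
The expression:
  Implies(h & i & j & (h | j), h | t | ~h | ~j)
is always true.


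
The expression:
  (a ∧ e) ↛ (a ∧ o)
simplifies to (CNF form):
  a ∧ e ∧ ¬o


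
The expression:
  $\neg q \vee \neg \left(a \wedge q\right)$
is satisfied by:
  {q: False, a: False}
  {a: True, q: False}
  {q: True, a: False}


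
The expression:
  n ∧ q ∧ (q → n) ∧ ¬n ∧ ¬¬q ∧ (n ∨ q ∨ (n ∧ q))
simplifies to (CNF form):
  False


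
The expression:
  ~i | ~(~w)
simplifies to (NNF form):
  w | ~i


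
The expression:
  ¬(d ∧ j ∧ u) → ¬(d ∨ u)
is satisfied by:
  {j: True, u: False, d: False}
  {j: False, u: False, d: False}
  {d: True, u: True, j: True}


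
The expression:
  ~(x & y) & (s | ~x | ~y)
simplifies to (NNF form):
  ~x | ~y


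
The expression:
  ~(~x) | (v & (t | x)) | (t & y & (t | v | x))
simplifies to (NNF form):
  x | (t & v) | (t & y)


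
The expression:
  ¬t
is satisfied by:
  {t: False}


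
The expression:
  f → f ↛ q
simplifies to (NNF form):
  ¬f ∨ ¬q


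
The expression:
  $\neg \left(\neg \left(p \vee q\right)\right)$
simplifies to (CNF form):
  $p \vee q$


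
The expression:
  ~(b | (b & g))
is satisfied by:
  {b: False}


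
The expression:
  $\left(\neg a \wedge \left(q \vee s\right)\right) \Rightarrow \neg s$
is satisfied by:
  {a: True, s: False}
  {s: False, a: False}
  {s: True, a: True}


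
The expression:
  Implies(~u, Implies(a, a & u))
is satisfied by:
  {u: True, a: False}
  {a: False, u: False}
  {a: True, u: True}


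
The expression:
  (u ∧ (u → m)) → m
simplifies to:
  True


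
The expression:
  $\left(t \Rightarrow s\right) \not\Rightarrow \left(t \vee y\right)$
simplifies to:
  $\neg t \wedge \neg y$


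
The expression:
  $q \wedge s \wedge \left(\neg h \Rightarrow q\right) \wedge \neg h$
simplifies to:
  $q \wedge s \wedge \neg h$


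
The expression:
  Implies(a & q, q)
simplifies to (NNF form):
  True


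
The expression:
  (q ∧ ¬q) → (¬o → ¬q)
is always true.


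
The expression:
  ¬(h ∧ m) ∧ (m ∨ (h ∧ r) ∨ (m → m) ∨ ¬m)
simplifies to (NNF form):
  ¬h ∨ ¬m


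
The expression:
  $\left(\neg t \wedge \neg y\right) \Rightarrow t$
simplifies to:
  $t \vee y$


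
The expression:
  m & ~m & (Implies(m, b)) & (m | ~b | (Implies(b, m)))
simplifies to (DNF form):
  False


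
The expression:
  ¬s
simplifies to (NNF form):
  ¬s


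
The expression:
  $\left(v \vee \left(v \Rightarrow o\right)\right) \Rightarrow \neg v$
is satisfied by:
  {v: False}


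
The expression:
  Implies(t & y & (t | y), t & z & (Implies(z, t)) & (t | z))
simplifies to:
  z | ~t | ~y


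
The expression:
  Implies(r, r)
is always true.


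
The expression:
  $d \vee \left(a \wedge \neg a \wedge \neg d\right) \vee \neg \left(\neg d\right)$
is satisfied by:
  {d: True}


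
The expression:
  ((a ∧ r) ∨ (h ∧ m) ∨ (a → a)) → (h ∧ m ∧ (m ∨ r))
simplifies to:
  h ∧ m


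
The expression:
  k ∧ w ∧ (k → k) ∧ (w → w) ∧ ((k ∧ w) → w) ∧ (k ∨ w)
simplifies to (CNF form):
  k ∧ w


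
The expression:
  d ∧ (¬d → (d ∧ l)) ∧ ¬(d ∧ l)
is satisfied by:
  {d: True, l: False}


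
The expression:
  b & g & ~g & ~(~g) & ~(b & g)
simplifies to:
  False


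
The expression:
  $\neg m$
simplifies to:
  $\neg m$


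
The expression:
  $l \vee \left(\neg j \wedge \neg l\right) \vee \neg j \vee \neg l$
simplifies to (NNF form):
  $\text{True}$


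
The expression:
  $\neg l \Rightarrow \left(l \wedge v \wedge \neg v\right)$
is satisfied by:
  {l: True}


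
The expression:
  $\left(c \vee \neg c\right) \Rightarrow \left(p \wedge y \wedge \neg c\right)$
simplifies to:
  $p \wedge y \wedge \neg c$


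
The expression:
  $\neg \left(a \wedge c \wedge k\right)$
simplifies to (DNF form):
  $\neg a \vee \neg c \vee \neg k$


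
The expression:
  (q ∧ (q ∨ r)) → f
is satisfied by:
  {f: True, q: False}
  {q: False, f: False}
  {q: True, f: True}


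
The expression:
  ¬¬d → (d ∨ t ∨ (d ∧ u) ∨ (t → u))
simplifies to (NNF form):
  True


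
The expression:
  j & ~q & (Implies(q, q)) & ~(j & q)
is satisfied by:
  {j: True, q: False}


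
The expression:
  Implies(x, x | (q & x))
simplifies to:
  True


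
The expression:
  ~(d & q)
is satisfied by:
  {q: False, d: False}
  {d: True, q: False}
  {q: True, d: False}


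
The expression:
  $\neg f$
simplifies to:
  $\neg f$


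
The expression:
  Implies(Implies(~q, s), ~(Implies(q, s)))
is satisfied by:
  {s: False}


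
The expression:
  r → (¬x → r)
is always true.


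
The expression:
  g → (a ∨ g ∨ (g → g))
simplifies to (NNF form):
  True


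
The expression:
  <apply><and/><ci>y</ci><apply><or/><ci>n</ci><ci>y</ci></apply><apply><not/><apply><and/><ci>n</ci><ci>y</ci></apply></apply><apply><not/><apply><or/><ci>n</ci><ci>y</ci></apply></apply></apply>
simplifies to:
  <false/>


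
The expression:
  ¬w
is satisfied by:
  {w: False}


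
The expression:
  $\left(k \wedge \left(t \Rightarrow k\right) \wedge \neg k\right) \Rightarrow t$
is always true.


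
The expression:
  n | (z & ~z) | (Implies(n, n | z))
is always true.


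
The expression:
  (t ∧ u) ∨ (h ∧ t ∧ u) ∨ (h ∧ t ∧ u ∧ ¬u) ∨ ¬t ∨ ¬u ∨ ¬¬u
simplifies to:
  True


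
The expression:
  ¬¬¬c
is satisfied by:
  {c: False}


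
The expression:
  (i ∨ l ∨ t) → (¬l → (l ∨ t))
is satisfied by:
  {t: True, l: True, i: False}
  {t: True, l: False, i: False}
  {l: True, t: False, i: False}
  {t: False, l: False, i: False}
  {i: True, t: True, l: True}
  {i: True, t: True, l: False}
  {i: True, l: True, t: False}


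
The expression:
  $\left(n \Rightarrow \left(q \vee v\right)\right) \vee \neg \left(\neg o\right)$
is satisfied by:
  {q: True, v: True, o: True, n: False}
  {q: True, v: True, o: False, n: False}
  {q: True, o: True, v: False, n: False}
  {q: True, o: False, v: False, n: False}
  {v: True, o: True, q: False, n: False}
  {v: True, o: False, q: False, n: False}
  {o: True, q: False, v: False, n: False}
  {o: False, q: False, v: False, n: False}
  {n: True, q: True, v: True, o: True}
  {n: True, q: True, v: True, o: False}
  {n: True, q: True, o: True, v: False}
  {n: True, q: True, o: False, v: False}
  {n: True, v: True, o: True, q: False}
  {n: True, v: True, o: False, q: False}
  {n: True, o: True, v: False, q: False}


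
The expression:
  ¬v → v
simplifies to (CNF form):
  v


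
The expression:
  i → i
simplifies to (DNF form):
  True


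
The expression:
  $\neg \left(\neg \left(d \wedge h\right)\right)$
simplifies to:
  $d \wedge h$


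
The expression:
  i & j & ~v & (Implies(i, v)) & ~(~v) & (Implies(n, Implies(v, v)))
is never true.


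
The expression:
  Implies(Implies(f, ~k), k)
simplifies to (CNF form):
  k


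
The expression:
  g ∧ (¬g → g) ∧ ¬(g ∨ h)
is never true.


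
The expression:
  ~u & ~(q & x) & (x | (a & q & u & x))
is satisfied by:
  {x: True, q: False, u: False}


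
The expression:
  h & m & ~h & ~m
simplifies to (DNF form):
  False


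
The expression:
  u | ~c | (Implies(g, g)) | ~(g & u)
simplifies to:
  True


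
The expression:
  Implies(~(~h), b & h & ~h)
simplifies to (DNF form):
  ~h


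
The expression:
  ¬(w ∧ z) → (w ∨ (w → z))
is always true.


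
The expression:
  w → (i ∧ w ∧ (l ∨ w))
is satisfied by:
  {i: True, w: False}
  {w: False, i: False}
  {w: True, i: True}


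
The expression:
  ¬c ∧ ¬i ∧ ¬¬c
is never true.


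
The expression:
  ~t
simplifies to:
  ~t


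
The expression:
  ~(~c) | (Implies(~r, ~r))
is always true.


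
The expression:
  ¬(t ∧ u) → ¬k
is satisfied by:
  {t: True, u: True, k: False}
  {t: True, u: False, k: False}
  {u: True, t: False, k: False}
  {t: False, u: False, k: False}
  {t: True, k: True, u: True}


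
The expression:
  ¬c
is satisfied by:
  {c: False}


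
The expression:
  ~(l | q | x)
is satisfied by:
  {q: False, l: False, x: False}


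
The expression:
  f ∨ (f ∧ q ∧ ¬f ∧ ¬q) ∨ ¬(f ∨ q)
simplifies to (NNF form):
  f ∨ ¬q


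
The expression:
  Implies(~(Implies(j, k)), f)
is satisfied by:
  {k: True, f: True, j: False}
  {k: True, f: False, j: False}
  {f: True, k: False, j: False}
  {k: False, f: False, j: False}
  {j: True, k: True, f: True}
  {j: True, k: True, f: False}
  {j: True, f: True, k: False}


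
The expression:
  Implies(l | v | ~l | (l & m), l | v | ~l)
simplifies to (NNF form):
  True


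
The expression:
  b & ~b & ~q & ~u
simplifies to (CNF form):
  False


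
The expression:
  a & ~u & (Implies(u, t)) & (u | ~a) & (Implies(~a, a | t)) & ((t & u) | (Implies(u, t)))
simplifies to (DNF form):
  False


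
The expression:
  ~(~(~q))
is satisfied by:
  {q: False}


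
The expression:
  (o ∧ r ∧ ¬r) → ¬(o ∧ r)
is always true.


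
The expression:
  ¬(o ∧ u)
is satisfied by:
  {u: False, o: False}
  {o: True, u: False}
  {u: True, o: False}


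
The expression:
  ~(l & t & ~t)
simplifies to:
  True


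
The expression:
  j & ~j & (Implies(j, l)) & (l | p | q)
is never true.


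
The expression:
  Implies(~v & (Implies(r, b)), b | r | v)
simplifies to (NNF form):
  b | r | v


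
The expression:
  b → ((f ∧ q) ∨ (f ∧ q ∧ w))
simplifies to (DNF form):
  (f ∧ q) ∨ ¬b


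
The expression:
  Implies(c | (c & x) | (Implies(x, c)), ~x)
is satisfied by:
  {c: False, x: False}
  {x: True, c: False}
  {c: True, x: False}


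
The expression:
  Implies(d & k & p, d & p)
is always true.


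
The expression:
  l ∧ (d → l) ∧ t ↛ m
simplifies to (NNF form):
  l ∧ t ∧ ¬m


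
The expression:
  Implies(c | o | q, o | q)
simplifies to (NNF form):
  o | q | ~c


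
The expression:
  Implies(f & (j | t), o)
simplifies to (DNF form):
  o | ~f | (~j & ~t)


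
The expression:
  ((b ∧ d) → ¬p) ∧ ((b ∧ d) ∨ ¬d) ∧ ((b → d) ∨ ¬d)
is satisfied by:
  {b: True, d: False, p: False}
  {b: False, d: False, p: False}
  {p: True, b: True, d: False}
  {p: True, b: False, d: False}
  {d: True, b: True, p: False}


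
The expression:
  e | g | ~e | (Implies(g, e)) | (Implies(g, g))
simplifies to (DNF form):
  True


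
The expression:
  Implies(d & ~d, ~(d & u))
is always true.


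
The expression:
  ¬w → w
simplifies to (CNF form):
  w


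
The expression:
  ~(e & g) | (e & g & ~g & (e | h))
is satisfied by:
  {g: False, e: False}
  {e: True, g: False}
  {g: True, e: False}


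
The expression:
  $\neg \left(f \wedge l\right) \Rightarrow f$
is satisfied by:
  {f: True}


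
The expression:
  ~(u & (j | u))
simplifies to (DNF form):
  ~u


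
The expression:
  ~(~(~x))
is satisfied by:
  {x: False}


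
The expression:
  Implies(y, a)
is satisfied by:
  {a: True, y: False}
  {y: False, a: False}
  {y: True, a: True}


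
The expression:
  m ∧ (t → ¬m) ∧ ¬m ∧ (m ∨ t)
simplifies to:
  False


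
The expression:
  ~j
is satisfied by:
  {j: False}


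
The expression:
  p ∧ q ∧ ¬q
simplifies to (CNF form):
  False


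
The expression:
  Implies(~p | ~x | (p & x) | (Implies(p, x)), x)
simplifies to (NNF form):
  x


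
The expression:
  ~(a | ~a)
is never true.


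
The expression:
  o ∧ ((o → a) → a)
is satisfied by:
  {o: True}


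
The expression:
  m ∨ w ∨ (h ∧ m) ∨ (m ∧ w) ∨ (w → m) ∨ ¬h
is always true.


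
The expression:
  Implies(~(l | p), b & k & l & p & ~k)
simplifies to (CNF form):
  l | p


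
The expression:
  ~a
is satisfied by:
  {a: False}


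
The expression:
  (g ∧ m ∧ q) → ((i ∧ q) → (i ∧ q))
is always true.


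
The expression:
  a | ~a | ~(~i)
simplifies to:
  True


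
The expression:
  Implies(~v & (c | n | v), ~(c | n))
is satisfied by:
  {v: True, c: False, n: False}
  {n: True, v: True, c: False}
  {v: True, c: True, n: False}
  {n: True, v: True, c: True}
  {n: False, c: False, v: False}


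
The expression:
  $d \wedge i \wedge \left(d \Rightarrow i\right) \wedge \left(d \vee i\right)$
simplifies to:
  $d \wedge i$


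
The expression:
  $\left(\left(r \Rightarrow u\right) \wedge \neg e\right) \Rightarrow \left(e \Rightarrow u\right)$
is always true.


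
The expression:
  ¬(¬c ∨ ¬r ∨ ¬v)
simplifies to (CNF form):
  c ∧ r ∧ v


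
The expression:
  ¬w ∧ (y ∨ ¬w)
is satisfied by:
  {w: False}


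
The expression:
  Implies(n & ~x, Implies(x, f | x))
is always true.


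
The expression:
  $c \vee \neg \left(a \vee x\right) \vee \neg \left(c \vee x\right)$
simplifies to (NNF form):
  $c \vee \neg x$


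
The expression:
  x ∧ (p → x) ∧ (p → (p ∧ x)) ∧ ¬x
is never true.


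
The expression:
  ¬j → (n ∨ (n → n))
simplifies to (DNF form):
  True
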